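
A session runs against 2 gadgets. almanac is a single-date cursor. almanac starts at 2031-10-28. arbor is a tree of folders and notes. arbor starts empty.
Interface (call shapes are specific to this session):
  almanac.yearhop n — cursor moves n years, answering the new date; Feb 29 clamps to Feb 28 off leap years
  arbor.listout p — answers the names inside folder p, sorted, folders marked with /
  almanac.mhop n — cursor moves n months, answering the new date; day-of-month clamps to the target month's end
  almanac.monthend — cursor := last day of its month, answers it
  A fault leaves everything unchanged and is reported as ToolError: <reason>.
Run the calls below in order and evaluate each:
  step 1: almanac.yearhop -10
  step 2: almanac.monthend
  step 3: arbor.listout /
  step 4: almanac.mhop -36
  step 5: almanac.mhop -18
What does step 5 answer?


% almanac.yearhop n='-10'
[out] 2021-10-28
% almanac.monthend
[out] 2021-10-31
% arbor.listout p='/'
[out] []
% almanac.mhop n='-36'
[out] 2018-10-31
% almanac.mhop n='-18'
[out] 2017-04-30

Answer: 2017-04-30


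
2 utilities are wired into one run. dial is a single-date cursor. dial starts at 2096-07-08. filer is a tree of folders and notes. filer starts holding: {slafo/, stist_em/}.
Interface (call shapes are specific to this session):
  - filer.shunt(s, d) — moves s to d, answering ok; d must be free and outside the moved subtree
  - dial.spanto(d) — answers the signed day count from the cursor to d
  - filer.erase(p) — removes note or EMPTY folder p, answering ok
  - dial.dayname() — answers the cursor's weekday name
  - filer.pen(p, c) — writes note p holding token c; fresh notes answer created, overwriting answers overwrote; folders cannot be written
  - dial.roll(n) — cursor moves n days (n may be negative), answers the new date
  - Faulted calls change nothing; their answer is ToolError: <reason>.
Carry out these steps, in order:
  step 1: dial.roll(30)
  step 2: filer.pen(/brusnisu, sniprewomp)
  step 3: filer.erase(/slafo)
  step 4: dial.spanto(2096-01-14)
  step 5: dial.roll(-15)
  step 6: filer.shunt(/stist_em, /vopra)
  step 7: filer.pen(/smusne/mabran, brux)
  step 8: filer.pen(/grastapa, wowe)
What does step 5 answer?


~$ roll n: 30
= 2096-08-07
~$ pen p: /brusnisu c: sniprewomp
= created
~$ erase p: /slafo
= ok
~$ spanto d: 2096-01-14
= -206
~$ roll n: -15
= 2096-07-23
~$ shunt s: /stist_em d: /vopra
= ok
~$ pen p: /smusne/mabran c: brux
= ToolError: no parent
~$ pen p: /grastapa c: wowe
= created

Answer: 2096-07-23


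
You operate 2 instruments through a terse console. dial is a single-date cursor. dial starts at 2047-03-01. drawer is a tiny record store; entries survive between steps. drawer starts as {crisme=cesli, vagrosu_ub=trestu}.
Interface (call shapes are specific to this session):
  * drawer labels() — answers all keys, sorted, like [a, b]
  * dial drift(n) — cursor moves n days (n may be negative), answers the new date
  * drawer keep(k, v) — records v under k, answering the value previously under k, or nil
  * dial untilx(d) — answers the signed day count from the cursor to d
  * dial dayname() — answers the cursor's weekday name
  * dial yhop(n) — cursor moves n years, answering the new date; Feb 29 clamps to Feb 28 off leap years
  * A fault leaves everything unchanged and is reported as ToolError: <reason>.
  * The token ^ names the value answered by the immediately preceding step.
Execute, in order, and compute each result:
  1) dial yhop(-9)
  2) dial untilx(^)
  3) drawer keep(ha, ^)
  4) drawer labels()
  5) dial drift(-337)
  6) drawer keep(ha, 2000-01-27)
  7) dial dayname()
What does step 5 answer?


% dial yhop(n: -9) -> 2038-03-01
% dial untilx(d: ^) -> 0
% drawer keep(k: ha, v: ^) -> nil
% drawer labels() -> [crisme, ha, vagrosu_ub]
% dial drift(n: -337) -> 2037-03-29
% drawer keep(k: ha, v: 2000-01-27) -> 0
% dial dayname() -> Sunday

Answer: 2037-03-29


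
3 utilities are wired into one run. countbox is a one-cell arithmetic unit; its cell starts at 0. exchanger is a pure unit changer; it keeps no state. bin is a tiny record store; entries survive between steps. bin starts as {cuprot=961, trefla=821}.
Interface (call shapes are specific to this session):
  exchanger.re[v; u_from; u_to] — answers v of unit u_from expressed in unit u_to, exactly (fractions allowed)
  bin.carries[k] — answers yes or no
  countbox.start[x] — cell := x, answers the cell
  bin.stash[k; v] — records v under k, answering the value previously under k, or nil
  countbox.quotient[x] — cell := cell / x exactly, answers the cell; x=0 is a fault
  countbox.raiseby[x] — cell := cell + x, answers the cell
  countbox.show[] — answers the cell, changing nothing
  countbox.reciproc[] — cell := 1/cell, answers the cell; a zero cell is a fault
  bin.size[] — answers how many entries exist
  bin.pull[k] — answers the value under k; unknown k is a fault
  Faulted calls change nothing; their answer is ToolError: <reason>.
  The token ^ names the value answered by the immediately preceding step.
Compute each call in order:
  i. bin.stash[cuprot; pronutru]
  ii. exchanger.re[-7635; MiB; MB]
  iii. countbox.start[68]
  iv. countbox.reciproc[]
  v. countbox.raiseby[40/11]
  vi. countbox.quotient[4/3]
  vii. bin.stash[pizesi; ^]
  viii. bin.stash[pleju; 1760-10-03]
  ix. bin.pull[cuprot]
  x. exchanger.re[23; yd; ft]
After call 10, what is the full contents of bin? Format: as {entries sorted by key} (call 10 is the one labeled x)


Answer: {cuprot=pronutru, pizesi=8193/2992, pleju=1760-10-03, trefla=821}

Derivation:
>>> stash k=cuprot v=pronutru
[out] 961
>>> re v=-7635 u_from=MiB u_to=MB
[out] -25018368/3125
>>> start x=68
[out] 68
>>> reciproc
[out] 1/68
>>> raiseby x=40/11
[out] 2731/748
>>> quotient x=4/3
[out] 8193/2992
>>> stash k=pizesi v=^
[out] nil
>>> stash k=pleju v=1760-10-03
[out] nil
>>> pull k=cuprot
[out] pronutru
>>> re v=23 u_from=yd u_to=ft
[out] 69


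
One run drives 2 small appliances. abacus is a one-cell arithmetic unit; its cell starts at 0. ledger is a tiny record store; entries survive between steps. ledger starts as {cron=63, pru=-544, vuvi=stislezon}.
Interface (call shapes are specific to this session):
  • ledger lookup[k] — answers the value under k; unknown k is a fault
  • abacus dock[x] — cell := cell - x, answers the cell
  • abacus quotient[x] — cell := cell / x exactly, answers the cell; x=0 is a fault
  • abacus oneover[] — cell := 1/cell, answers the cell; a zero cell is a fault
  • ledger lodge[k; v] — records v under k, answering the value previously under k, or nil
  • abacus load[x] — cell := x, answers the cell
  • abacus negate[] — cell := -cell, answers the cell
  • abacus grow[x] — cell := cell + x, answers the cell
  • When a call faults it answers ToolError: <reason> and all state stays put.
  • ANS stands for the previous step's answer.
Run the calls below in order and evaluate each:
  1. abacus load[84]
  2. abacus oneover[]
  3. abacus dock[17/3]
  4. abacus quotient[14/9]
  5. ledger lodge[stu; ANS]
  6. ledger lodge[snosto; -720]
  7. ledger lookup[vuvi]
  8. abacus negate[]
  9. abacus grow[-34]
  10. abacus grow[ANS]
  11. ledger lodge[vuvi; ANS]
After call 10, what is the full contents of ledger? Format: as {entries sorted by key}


~$ abacus load x: 84
= 84
~$ abacus oneover
= 1/84
~$ abacus dock x: 17/3
= -475/84
~$ abacus quotient x: 14/9
= -1425/392
~$ ledger lodge k: stu v: ANS
= nil
~$ ledger lodge k: snosto v: -720
= nil
~$ ledger lookup k: vuvi
= stislezon
~$ abacus negate
= 1425/392
~$ abacus grow x: -34
= -11903/392
~$ abacus grow x: ANS
= -11903/196
~$ ledger lodge k: vuvi v: ANS
= stislezon

Answer: {cron=63, pru=-544, snosto=-720, stu=-1425/392, vuvi=stislezon}


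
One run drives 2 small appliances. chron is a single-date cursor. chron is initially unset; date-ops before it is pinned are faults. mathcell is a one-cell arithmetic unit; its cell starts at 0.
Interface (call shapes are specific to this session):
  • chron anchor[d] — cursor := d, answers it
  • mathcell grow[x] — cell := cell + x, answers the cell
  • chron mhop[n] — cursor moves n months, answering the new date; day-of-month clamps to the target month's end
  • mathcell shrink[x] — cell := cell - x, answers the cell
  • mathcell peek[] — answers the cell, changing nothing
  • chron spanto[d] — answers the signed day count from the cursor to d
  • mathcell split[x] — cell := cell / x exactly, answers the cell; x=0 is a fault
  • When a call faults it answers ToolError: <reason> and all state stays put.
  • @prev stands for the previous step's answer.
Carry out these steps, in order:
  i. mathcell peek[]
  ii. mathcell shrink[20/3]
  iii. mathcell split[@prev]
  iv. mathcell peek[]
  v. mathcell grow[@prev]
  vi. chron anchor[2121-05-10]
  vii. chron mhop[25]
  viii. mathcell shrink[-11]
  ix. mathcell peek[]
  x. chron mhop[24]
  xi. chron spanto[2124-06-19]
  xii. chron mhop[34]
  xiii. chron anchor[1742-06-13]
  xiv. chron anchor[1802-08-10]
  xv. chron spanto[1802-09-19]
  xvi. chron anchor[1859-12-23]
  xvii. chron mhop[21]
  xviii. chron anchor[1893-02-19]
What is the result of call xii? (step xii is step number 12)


-- 1. mathcell peek() ~> 0
-- 2. mathcell shrink(20/3) ~> -20/3
-- 3. mathcell split(@prev) ~> 1
-- 4. mathcell peek() ~> 1
-- 5. mathcell grow(@prev) ~> 2
-- 6. chron anchor(2121-05-10) ~> 2121-05-10
-- 7. chron mhop(25) ~> 2123-06-10
-- 8. mathcell shrink(-11) ~> 13
-- 9. mathcell peek() ~> 13
-- 10. chron mhop(24) ~> 2125-06-10
-- 11. chron spanto(2124-06-19) ~> -356
-- 12. chron mhop(34) ~> 2128-04-10
-- 13. chron anchor(1742-06-13) ~> 1742-06-13
-- 14. chron anchor(1802-08-10) ~> 1802-08-10
-- 15. chron spanto(1802-09-19) ~> 40
-- 16. chron anchor(1859-12-23) ~> 1859-12-23
-- 17. chron mhop(21) ~> 1861-09-23
-- 18. chron anchor(1893-02-19) ~> 1893-02-19

Answer: 2128-04-10


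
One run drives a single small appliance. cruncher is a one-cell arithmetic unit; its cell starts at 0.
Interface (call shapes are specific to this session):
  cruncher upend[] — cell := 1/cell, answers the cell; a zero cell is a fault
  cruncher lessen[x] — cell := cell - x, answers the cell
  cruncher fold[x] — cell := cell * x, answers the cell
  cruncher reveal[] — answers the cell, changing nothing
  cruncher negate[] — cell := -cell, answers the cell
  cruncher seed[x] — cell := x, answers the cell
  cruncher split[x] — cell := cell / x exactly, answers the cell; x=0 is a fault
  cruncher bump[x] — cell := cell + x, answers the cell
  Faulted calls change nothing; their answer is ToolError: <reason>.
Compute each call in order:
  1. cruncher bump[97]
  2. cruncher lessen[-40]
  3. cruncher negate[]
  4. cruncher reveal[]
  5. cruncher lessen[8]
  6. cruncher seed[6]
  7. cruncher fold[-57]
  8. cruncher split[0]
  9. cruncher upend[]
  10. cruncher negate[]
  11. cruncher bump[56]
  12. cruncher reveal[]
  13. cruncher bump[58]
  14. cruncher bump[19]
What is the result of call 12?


% 1. cruncher bump(x='97') -> 97
% 2. cruncher lessen(x='-40') -> 137
% 3. cruncher negate() -> -137
% 4. cruncher reveal() -> -137
% 5. cruncher lessen(x='8') -> -145
% 6. cruncher seed(x='6') -> 6
% 7. cruncher fold(x='-57') -> -342
% 8. cruncher split(x='0') -> ToolError: division by zero
% 9. cruncher upend() -> -1/342
% 10. cruncher negate() -> 1/342
% 11. cruncher bump(x='56') -> 19153/342
% 12. cruncher reveal() -> 19153/342
% 13. cruncher bump(x='58') -> 38989/342
% 14. cruncher bump(x='19') -> 45487/342

Answer: 19153/342


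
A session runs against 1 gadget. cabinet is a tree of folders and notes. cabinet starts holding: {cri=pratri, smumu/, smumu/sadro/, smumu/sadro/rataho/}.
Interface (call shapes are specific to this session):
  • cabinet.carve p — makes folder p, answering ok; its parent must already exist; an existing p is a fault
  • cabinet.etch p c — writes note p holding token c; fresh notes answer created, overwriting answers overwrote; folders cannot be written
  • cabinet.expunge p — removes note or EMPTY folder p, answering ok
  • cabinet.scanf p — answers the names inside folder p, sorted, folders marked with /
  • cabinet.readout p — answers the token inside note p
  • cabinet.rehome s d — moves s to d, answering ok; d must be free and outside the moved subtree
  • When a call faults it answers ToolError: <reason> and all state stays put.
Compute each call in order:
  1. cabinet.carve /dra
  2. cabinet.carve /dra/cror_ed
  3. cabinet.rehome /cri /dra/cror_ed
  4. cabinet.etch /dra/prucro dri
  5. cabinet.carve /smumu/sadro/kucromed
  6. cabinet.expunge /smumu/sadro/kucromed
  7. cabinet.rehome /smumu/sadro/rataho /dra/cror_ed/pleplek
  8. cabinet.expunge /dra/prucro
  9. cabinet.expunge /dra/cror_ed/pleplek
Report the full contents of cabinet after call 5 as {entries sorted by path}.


% cabinet.carve(p: /dra) : ok
% cabinet.carve(p: /dra/cror_ed) : ok
% cabinet.rehome(s: /cri, d: /dra/cror_ed) : ToolError: exists
% cabinet.etch(p: /dra/prucro, c: dri) : created
% cabinet.carve(p: /smumu/sadro/kucromed) : ok
% cabinet.expunge(p: /smumu/sadro/kucromed) : ok
% cabinet.rehome(s: /smumu/sadro/rataho, d: /dra/cror_ed/pleplek) : ok
% cabinet.expunge(p: /dra/prucro) : ok
% cabinet.expunge(p: /dra/cror_ed/pleplek) : ok

Answer: {cri=pratri, dra/, dra/cror_ed/, dra/prucro=dri, smumu/, smumu/sadro/, smumu/sadro/kucromed/, smumu/sadro/rataho/}


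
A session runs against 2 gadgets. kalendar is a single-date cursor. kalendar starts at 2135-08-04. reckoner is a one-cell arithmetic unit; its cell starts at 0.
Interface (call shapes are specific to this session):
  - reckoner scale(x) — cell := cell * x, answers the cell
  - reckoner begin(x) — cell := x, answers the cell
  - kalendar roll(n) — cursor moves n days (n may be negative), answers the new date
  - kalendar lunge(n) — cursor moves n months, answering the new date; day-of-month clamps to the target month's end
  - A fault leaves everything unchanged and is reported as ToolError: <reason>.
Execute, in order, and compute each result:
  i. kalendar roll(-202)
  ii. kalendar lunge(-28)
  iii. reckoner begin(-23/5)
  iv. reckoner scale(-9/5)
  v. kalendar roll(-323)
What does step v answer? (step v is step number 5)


·→ kalendar roll(n→-202)
·← 2135-01-14
·→ kalendar lunge(n→-28)
·← 2132-09-14
·→ reckoner begin(x→-23/5)
·← -23/5
·→ reckoner scale(x→-9/5)
·← 207/25
·→ kalendar roll(n→-323)
·← 2131-10-27

Answer: 2131-10-27


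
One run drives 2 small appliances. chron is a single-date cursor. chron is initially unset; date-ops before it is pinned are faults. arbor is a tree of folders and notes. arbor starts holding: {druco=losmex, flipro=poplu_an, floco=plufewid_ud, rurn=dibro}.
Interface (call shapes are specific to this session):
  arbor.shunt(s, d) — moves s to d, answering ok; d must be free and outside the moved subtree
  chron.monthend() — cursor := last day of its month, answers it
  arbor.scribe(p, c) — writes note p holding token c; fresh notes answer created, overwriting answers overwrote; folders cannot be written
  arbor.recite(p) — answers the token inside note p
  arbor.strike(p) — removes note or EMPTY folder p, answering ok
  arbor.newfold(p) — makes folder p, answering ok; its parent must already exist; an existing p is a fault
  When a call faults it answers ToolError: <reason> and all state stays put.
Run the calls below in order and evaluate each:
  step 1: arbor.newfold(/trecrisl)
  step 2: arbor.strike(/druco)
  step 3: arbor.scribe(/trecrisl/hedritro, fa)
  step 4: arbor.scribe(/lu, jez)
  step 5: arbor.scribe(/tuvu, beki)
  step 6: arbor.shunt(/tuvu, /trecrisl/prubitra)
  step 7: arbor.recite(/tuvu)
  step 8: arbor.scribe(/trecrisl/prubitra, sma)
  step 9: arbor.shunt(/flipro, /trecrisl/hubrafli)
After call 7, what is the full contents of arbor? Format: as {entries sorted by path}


Answer: {flipro=poplu_an, floco=plufewid_ud, lu=jez, rurn=dibro, trecrisl/, trecrisl/hedritro=fa, trecrisl/prubitra=beki}

Derivation:
$ arbor.newfold /trecrisl
= ok
$ arbor.strike /druco
= ok
$ arbor.scribe /trecrisl/hedritro fa
= created
$ arbor.scribe /lu jez
= created
$ arbor.scribe /tuvu beki
= created
$ arbor.shunt /tuvu /trecrisl/prubitra
= ok
$ arbor.recite /tuvu
= ToolError: not found
$ arbor.scribe /trecrisl/prubitra sma
= overwrote
$ arbor.shunt /flipro /trecrisl/hubrafli
= ok


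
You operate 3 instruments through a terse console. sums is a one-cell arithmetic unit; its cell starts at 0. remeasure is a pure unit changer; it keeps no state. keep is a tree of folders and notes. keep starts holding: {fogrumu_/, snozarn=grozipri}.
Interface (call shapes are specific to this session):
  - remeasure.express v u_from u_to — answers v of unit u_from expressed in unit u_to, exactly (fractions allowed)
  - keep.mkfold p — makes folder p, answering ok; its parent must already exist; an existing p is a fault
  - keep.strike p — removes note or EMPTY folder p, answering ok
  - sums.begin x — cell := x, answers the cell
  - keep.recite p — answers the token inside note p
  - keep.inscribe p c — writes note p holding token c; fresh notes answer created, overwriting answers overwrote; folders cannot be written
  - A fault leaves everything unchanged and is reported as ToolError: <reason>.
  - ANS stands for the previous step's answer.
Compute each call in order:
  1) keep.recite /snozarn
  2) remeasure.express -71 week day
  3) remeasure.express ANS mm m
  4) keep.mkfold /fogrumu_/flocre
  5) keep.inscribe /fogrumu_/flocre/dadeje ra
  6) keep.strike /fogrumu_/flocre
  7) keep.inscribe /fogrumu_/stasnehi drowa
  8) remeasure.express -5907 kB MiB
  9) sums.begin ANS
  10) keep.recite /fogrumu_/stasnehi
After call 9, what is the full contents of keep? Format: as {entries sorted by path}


==> recite(p: /snozarn)
<== grozipri
==> express(v: -71, u_from: week, u_to: day)
<== -497
==> express(v: ANS, u_from: mm, u_to: m)
<== -497/1000
==> mkfold(p: /fogrumu_/flocre)
<== ok
==> inscribe(p: /fogrumu_/flocre/dadeje, c: ra)
<== created
==> strike(p: /fogrumu_/flocre)
<== ToolError: not empty
==> inscribe(p: /fogrumu_/stasnehi, c: drowa)
<== created
==> express(v: -5907, u_from: kB, u_to: MiB)
<== -738375/131072
==> begin(x: ANS)
<== -738375/131072
==> recite(p: /fogrumu_/stasnehi)
<== drowa

Answer: {fogrumu_/, fogrumu_/flocre/, fogrumu_/flocre/dadeje=ra, fogrumu_/stasnehi=drowa, snozarn=grozipri}


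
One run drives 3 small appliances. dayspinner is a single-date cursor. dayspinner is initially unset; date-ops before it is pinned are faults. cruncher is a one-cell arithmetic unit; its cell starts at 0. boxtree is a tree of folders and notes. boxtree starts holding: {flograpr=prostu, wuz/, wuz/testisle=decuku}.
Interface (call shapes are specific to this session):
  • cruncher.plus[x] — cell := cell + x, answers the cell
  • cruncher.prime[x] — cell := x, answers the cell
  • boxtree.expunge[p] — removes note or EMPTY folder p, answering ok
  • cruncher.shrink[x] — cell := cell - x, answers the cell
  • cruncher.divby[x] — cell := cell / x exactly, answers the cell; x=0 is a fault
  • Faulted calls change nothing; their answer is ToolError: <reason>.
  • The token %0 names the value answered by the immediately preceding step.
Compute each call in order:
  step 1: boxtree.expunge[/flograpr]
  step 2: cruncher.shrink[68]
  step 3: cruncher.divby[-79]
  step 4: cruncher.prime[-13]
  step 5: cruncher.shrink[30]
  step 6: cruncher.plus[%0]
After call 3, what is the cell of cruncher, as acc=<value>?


Answer: acc=68/79

Derivation:
% boxtree.expunge p: /flograpr
= ok
% cruncher.shrink x: 68
= -68
% cruncher.divby x: -79
= 68/79
% cruncher.prime x: -13
= -13
% cruncher.shrink x: 30
= -43
% cruncher.plus x: %0
= -86


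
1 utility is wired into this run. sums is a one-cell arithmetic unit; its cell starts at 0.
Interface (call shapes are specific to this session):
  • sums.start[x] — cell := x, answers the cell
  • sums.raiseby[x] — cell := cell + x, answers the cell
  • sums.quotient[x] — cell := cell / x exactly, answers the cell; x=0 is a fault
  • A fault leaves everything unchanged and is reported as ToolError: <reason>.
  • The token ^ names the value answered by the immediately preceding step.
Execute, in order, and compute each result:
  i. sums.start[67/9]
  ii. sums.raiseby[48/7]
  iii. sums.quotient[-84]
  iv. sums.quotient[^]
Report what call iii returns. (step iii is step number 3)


-> start(x: 67/9)
<- 67/9
-> raiseby(x: 48/7)
<- 901/63
-> quotient(x: -84)
<- -901/5292
-> quotient(x: ^)
<- 1

Answer: -901/5292


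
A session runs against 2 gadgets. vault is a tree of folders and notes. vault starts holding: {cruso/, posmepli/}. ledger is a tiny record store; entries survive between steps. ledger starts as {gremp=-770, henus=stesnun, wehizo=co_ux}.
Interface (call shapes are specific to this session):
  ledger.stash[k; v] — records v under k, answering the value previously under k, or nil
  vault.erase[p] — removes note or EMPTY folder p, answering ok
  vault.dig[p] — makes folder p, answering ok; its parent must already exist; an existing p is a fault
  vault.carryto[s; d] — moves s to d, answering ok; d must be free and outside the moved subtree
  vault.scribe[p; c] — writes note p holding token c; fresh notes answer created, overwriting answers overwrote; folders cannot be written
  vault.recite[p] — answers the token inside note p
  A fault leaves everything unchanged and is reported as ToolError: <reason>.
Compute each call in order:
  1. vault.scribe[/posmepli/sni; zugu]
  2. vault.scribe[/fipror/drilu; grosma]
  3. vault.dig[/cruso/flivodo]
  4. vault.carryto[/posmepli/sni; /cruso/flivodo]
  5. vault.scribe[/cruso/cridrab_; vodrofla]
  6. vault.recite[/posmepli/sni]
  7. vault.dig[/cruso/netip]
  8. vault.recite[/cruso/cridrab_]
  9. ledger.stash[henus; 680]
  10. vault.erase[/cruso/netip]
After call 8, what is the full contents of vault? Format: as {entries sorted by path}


-- 1. vault.scribe(p→/posmepli/sni, c→zugu) ~> created
-- 2. vault.scribe(p→/fipror/drilu, c→grosma) ~> ToolError: no parent
-- 3. vault.dig(p→/cruso/flivodo) ~> ok
-- 4. vault.carryto(s→/posmepli/sni, d→/cruso/flivodo) ~> ToolError: exists
-- 5. vault.scribe(p→/cruso/cridrab_, c→vodrofla) ~> created
-- 6. vault.recite(p→/posmepli/sni) ~> zugu
-- 7. vault.dig(p→/cruso/netip) ~> ok
-- 8. vault.recite(p→/cruso/cridrab_) ~> vodrofla
-- 9. ledger.stash(k→henus, v→680) ~> stesnun
-- 10. vault.erase(p→/cruso/netip) ~> ok

Answer: {cruso/, cruso/cridrab_=vodrofla, cruso/flivodo/, cruso/netip/, posmepli/, posmepli/sni=zugu}


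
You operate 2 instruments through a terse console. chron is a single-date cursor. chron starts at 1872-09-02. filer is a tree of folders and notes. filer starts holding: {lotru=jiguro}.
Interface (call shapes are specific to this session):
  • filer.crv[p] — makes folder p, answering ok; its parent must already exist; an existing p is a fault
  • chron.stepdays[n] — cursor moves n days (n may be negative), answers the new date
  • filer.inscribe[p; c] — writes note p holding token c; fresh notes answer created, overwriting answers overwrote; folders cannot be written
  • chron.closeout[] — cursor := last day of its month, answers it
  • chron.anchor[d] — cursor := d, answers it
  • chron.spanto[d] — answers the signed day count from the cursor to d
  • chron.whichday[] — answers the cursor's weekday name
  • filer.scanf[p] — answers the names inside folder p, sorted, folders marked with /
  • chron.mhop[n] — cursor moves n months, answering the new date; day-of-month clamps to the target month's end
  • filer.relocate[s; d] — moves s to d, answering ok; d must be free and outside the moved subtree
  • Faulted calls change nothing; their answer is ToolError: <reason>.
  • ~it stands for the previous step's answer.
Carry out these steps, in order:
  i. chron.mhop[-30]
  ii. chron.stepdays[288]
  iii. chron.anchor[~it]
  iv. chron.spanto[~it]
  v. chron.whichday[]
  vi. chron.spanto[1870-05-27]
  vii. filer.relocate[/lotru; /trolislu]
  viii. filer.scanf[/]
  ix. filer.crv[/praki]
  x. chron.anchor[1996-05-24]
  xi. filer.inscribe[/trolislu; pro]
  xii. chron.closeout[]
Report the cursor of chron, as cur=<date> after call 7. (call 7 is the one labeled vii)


Step: chron.mhop[n=-30]
Result: 1870-03-02
Step: chron.stepdays[n=288]
Result: 1870-12-15
Step: chron.anchor[d=~it]
Result: 1870-12-15
Step: chron.spanto[d=~it]
Result: 0
Step: chron.whichday[]
Result: Thursday
Step: chron.spanto[d=1870-05-27]
Result: -202
Step: filer.relocate[s=/lotru; d=/trolislu]
Result: ok
Step: filer.scanf[p=/]
Result: [trolislu]
Step: filer.crv[p=/praki]
Result: ok
Step: chron.anchor[d=1996-05-24]
Result: 1996-05-24
Step: filer.inscribe[p=/trolislu; c=pro]
Result: overwrote
Step: chron.closeout[]
Result: 1996-05-31

Answer: cur=1870-12-15


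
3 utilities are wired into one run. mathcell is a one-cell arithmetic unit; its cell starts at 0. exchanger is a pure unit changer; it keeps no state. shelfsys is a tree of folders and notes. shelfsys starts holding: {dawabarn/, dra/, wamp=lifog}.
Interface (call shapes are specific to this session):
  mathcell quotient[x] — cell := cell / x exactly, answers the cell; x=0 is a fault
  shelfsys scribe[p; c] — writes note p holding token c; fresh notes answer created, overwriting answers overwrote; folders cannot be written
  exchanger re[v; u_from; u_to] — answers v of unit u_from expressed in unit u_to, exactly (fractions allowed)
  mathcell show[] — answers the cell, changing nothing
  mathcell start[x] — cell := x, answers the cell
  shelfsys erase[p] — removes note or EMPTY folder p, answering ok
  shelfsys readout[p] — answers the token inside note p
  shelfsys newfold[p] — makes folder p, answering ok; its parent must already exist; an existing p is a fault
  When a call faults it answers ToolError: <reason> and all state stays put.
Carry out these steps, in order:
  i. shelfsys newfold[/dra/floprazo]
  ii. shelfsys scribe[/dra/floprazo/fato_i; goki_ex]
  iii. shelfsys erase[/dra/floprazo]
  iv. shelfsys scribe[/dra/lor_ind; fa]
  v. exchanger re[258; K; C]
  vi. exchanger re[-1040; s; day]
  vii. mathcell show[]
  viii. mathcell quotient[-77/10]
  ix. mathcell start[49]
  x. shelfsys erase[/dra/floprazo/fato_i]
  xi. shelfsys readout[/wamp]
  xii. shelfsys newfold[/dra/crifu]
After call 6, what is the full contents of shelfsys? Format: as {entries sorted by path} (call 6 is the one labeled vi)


Answer: {dawabarn/, dra/, dra/floprazo/, dra/floprazo/fato_i=goki_ex, dra/lor_ind=fa, wamp=lifog}

Derivation:
Step: shelfsys newfold[p=/dra/floprazo]
Result: ok
Step: shelfsys scribe[p=/dra/floprazo/fato_i; c=goki_ex]
Result: created
Step: shelfsys erase[p=/dra/floprazo]
Result: ToolError: not empty
Step: shelfsys scribe[p=/dra/lor_ind; c=fa]
Result: created
Step: exchanger re[v=258; u_from=K; u_to=C]
Result: -303/20
Step: exchanger re[v=-1040; u_from=s; u_to=day]
Result: -13/1080
Step: mathcell show[]
Result: 0
Step: mathcell quotient[x=-77/10]
Result: 0
Step: mathcell start[x=49]
Result: 49
Step: shelfsys erase[p=/dra/floprazo/fato_i]
Result: ok
Step: shelfsys readout[p=/wamp]
Result: lifog
Step: shelfsys newfold[p=/dra/crifu]
Result: ok


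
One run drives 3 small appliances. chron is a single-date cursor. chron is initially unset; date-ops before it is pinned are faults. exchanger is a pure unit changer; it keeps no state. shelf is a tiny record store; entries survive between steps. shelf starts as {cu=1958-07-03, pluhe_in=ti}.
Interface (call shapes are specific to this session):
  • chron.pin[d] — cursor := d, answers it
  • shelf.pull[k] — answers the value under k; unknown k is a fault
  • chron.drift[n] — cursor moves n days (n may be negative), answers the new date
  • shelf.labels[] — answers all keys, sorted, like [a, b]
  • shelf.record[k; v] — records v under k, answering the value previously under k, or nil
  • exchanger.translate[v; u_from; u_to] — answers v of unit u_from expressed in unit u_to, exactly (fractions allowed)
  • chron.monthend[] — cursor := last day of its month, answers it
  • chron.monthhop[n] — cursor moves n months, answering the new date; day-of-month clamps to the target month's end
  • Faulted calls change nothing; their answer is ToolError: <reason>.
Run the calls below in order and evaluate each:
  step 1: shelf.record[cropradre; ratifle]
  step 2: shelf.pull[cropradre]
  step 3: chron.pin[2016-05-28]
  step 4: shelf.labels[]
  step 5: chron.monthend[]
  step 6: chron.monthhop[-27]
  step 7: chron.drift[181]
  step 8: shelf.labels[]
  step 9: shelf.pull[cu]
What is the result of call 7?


Answer: 2014-08-28

Derivation:
> shelf.record cropradre ratifle
[out] nil
> shelf.pull cropradre
[out] ratifle
> chron.pin 2016-05-28
[out] 2016-05-28
> shelf.labels
[out] [cropradre, cu, pluhe_in]
> chron.monthend
[out] 2016-05-31
> chron.monthhop -27
[out] 2014-02-28
> chron.drift 181
[out] 2014-08-28
> shelf.labels
[out] [cropradre, cu, pluhe_in]
> shelf.pull cu
[out] 1958-07-03


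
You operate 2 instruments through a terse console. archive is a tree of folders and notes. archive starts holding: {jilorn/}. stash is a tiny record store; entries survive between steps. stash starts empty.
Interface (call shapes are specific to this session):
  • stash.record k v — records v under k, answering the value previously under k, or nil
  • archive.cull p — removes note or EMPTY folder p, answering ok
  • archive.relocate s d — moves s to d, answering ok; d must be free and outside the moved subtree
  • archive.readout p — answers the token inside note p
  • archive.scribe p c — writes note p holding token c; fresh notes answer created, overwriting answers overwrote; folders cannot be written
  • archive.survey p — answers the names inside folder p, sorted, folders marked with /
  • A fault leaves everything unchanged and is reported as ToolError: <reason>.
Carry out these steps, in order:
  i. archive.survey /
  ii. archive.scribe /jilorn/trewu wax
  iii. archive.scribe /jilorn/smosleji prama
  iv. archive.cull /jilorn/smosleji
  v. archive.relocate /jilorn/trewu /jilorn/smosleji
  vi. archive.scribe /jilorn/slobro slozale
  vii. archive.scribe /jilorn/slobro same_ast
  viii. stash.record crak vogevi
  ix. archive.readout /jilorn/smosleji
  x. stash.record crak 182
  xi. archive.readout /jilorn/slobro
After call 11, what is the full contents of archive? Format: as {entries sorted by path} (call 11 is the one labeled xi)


Do: survey[p→/]
See: [jilorn/]
Do: scribe[p→/jilorn/trewu; c→wax]
See: created
Do: scribe[p→/jilorn/smosleji; c→prama]
See: created
Do: cull[p→/jilorn/smosleji]
See: ok
Do: relocate[s→/jilorn/trewu; d→/jilorn/smosleji]
See: ok
Do: scribe[p→/jilorn/slobro; c→slozale]
See: created
Do: scribe[p→/jilorn/slobro; c→same_ast]
See: overwrote
Do: record[k→crak; v→vogevi]
See: nil
Do: readout[p→/jilorn/smosleji]
See: wax
Do: record[k→crak; v→182]
See: vogevi
Do: readout[p→/jilorn/slobro]
See: same_ast

Answer: {jilorn/, jilorn/slobro=same_ast, jilorn/smosleji=wax}


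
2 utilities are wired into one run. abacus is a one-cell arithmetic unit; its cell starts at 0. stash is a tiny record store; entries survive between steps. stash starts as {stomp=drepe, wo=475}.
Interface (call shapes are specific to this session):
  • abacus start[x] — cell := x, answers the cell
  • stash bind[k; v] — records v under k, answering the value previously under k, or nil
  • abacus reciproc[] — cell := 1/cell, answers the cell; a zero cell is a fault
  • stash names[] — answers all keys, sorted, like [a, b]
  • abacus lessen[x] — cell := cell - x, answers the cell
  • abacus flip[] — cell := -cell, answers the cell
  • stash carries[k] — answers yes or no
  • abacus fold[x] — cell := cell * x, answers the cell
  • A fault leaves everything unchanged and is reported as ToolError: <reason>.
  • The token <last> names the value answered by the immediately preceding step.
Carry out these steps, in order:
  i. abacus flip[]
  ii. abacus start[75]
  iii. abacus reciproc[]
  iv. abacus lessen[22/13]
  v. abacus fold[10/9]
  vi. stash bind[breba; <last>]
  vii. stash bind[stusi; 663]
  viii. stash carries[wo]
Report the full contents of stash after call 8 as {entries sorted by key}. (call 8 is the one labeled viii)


Invoking abacus flip, and get 0.
Using abacus start on x: 75, which returns 75.
I try abacus reciproc, giving 1/75.
Invoking abacus lessen on x: 22/13, and observe -1637/975.
Now I run abacus fold on x: 10/9, — result: -3274/1755.
Next I call stash bind on k: breba, v: <last>: nil.
Then stash bind on k: stusi, v: 663, — result: nil.
Invoking stash carries on k: wo: yes.

Answer: {breba=-3274/1755, stomp=drepe, stusi=663, wo=475}


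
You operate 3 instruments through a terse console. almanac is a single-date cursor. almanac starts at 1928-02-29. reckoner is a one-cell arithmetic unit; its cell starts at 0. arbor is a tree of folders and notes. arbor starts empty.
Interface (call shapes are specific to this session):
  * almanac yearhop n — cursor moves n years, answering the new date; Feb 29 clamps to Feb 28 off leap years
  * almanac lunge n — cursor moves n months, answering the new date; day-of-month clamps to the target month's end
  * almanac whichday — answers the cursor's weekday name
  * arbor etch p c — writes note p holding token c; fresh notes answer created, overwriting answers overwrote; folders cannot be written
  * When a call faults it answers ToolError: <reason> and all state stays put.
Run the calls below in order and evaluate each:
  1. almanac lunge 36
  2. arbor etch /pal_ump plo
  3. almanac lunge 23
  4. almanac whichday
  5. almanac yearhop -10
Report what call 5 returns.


Answer: 1923-01-28

Derivation:
I try almanac lunge on n='36', yielding 1931-02-28.
I run arbor etch on p='/pal_ump', c='plo': created.
Now I run almanac lunge on n='23', and see 1933-01-28.
Calling almanac whichday(), — result: Saturday.
Calling almanac yearhop on n='-10', and see 1923-01-28.


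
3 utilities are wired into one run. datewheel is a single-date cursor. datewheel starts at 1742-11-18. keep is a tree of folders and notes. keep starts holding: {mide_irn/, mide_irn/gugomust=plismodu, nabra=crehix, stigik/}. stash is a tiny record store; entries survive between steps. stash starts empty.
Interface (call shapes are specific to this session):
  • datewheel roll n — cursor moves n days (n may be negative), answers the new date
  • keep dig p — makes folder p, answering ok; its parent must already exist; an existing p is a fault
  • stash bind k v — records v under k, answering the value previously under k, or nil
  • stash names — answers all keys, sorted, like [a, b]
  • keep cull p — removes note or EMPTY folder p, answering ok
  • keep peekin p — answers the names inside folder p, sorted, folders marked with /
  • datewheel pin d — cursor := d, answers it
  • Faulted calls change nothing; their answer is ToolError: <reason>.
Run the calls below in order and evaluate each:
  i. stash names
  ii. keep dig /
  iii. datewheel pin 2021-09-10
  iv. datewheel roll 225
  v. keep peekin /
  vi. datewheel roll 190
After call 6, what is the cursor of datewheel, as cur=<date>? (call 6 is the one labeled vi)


% stash names
:: []
% keep dig /
:: ToolError: exists
% datewheel pin 2021-09-10
:: 2021-09-10
% datewheel roll 225
:: 2022-04-23
% keep peekin /
:: [mide_irn/, nabra, stigik/]
% datewheel roll 190
:: 2022-10-30

Answer: cur=2022-10-30


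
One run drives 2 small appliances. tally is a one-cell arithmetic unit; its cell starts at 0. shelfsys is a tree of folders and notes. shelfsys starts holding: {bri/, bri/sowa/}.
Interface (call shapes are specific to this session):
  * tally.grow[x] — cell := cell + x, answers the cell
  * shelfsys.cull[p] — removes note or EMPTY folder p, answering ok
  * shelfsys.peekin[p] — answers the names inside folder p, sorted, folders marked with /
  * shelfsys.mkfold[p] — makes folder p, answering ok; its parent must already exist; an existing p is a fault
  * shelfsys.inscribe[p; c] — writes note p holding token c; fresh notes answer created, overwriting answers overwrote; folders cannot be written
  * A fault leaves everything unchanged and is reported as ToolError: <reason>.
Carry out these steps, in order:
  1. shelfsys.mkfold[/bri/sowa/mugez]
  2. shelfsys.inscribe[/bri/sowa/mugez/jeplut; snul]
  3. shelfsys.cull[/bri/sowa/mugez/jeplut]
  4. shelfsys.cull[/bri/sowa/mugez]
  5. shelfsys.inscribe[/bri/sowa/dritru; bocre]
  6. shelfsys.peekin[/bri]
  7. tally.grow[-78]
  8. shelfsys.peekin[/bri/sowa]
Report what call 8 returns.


Answer: [dritru]

Derivation:
[in] shelfsys.mkfold p='/bri/sowa/mugez'
:: ok
[in] shelfsys.inscribe p='/bri/sowa/mugez/jeplut' c='snul'
:: created
[in] shelfsys.cull p='/bri/sowa/mugez/jeplut'
:: ok
[in] shelfsys.cull p='/bri/sowa/mugez'
:: ok
[in] shelfsys.inscribe p='/bri/sowa/dritru' c='bocre'
:: created
[in] shelfsys.peekin p='/bri'
:: [sowa/]
[in] tally.grow x='-78'
:: -78
[in] shelfsys.peekin p='/bri/sowa'
:: [dritru]


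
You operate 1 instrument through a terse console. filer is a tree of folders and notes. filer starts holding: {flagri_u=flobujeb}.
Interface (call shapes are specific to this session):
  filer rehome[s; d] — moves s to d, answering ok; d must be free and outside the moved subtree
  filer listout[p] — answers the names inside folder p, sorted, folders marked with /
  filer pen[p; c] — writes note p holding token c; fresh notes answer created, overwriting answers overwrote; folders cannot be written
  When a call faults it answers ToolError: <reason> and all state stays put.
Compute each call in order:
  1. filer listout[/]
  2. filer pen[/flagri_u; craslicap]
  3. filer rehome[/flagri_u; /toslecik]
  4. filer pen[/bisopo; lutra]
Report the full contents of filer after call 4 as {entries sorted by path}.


·→ filer listout(p='/')
·← [flagri_u]
·→ filer pen(p='/flagri_u', c='craslicap')
·← overwrote
·→ filer rehome(s='/flagri_u', d='/toslecik')
·← ok
·→ filer pen(p='/bisopo', c='lutra')
·← created

Answer: {bisopo=lutra, toslecik=craslicap}


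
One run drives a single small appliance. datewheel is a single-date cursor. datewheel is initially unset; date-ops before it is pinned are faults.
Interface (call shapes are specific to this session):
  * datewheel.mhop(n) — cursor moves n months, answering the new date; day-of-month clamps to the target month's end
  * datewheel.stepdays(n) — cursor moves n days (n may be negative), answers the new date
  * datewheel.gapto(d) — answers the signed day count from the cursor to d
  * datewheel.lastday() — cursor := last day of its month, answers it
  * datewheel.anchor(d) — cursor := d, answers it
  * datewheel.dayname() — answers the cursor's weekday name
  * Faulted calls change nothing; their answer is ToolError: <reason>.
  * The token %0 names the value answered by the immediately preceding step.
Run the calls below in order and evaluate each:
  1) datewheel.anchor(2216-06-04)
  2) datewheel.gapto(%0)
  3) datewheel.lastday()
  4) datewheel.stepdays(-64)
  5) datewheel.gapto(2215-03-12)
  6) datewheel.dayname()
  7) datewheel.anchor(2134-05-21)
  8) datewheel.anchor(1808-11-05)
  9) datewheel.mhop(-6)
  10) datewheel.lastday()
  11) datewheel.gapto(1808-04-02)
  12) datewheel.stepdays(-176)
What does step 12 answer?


Answer: 1807-12-07

Derivation:
-> datewheel.anchor(2216-06-04)
<- 2216-06-04
-> datewheel.gapto(%0)
<- 0
-> datewheel.lastday()
<- 2216-06-30
-> datewheel.stepdays(-64)
<- 2216-04-27
-> datewheel.gapto(2215-03-12)
<- -412
-> datewheel.dayname()
<- Saturday
-> datewheel.anchor(2134-05-21)
<- 2134-05-21
-> datewheel.anchor(1808-11-05)
<- 1808-11-05
-> datewheel.mhop(-6)
<- 1808-05-05
-> datewheel.lastday()
<- 1808-05-31
-> datewheel.gapto(1808-04-02)
<- -59
-> datewheel.stepdays(-176)
<- 1807-12-07


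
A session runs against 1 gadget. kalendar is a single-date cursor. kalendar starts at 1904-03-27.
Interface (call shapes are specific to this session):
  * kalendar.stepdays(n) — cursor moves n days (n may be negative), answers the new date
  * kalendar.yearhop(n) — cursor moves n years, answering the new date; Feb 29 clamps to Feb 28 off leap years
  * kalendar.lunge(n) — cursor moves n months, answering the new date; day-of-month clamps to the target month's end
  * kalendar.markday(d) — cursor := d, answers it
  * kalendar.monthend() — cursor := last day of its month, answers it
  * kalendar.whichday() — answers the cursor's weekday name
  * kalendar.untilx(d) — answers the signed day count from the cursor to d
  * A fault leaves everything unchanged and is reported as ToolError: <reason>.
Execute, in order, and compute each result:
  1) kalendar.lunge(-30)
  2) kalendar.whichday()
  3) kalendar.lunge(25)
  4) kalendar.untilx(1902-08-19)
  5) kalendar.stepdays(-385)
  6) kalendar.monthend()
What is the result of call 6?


Answer: 1902-10-31

Derivation:
>>> kalendar.lunge n→-30
  1901-09-27
>>> kalendar.whichday
  Friday
>>> kalendar.lunge n→25
  1903-10-27
>>> kalendar.untilx d→1902-08-19
  -434
>>> kalendar.stepdays n→-385
  1902-10-07
>>> kalendar.monthend
  1902-10-31
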